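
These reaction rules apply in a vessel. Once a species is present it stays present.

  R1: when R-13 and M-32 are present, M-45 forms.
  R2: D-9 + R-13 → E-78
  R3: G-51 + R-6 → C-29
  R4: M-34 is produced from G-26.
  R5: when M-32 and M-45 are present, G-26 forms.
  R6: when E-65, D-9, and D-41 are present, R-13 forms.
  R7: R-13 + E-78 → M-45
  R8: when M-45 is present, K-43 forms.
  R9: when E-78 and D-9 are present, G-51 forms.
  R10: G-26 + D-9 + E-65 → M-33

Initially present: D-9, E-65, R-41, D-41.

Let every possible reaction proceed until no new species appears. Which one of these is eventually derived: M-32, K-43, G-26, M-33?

E-65, D-9, and D-41 present → R-13 forms (R6).
D-9 and R-13 present → E-78 forms (R2).
R-13 and E-78 present → M-45 forms (R7).
M-45 present → K-43 forms (R8).
G-26 would need M-32 and M-45 (R5), but M-32 never forms. No rule produces M-32, and it is not given. M-33 would need G-26, D-9, and E-65 (R10), but G-26 never forms.

K-43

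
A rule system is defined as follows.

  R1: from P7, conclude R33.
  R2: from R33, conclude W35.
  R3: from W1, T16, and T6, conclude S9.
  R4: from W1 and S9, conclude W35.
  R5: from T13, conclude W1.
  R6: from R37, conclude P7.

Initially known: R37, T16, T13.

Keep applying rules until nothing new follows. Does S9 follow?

No

S9 would need W1, T16, and T6 (R3), but T6 is never established.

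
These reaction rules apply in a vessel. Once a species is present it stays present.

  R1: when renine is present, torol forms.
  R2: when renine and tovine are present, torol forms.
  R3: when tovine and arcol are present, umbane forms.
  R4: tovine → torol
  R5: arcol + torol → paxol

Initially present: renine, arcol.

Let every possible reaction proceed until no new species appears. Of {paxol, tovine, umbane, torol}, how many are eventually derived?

renine present → torol forms (R1).
arcol and torol present → paxol forms (R5).
paxol: reached.
No rule produces tovine, and it is not given.
umbane would need tovine and arcol (R3), but tovine never forms.
torol: reached.
Reached: paxol and torol — 2 of the 4.

2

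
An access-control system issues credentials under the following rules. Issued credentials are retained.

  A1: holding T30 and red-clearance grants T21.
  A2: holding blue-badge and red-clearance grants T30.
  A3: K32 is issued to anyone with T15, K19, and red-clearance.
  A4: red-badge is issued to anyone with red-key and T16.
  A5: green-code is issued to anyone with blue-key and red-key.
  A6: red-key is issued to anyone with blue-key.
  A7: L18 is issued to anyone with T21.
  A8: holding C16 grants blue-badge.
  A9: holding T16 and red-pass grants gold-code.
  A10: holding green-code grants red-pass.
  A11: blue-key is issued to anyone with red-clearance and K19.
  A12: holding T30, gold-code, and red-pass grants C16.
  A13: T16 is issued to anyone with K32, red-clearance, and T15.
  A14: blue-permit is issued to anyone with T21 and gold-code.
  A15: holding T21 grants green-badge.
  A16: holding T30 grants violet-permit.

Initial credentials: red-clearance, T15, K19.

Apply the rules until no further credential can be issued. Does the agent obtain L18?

L18 would need T21 (A7), but T21 is never granted.

No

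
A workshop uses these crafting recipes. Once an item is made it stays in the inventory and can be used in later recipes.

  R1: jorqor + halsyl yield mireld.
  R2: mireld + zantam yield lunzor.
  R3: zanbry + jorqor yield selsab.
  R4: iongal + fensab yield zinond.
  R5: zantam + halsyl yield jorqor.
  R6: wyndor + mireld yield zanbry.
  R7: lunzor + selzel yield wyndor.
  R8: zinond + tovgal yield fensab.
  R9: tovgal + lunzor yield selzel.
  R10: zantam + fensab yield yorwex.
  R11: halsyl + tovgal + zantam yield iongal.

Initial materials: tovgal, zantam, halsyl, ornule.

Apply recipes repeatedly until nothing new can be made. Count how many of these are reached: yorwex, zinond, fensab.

yorwex would need zantam and fensab (R10), but fensab is never obtained.
zinond would need iongal and fensab (R4), but fensab is never obtained.
fensab would need zinond and tovgal (R8), but zinond is never obtained.
None of the 3 are reached.

0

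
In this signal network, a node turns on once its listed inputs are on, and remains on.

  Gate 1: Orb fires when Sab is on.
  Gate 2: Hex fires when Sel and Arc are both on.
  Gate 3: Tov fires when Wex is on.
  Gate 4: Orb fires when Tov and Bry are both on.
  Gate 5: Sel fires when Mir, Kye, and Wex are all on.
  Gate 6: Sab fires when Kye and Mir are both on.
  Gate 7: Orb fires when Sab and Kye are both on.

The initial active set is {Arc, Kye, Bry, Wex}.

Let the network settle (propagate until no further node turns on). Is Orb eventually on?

Yes

Wex is on, so Tov fires (Gate 3).
Gate 4: Tov and Bry on → Orb on.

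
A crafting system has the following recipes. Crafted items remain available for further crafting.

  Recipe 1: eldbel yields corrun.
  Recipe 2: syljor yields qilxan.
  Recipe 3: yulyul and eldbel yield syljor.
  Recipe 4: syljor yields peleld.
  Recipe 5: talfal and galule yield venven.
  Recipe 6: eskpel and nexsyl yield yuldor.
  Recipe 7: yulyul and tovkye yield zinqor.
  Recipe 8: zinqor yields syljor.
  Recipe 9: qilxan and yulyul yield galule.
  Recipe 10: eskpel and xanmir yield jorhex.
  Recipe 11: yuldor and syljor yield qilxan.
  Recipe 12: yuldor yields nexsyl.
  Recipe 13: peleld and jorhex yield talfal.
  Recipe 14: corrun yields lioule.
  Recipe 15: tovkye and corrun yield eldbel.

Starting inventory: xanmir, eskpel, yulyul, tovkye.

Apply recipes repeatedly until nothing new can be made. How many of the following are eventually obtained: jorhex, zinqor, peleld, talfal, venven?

Using Recipe 10, eskpel and xanmir make jorhex.
Using Recipe 7, yulyul and tovkye make zinqor.
Using Recipe 8, zinqor makes syljor.
Using Recipe 4, syljor makes peleld.
syljor → qilxan (Recipe 2).
Using Recipe 9, qilxan and yulyul make galule.
peleld and jorhex → talfal (Recipe 13).
talfal and galule → venven (Recipe 5).
jorhex: reached.
zinqor: reached.
peleld: reached.
talfal: reached.
venven: reached.
All 5 are reached.

5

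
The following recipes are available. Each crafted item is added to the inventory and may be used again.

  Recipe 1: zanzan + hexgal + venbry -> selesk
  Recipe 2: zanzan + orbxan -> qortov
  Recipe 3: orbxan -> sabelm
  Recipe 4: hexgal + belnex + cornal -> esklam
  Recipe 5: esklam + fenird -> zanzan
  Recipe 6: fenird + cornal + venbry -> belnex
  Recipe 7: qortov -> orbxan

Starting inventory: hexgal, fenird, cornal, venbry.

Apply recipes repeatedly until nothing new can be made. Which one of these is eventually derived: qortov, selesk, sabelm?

fenird + cornal + venbry -> belnex (Recipe 6).
Using Recipe 4, hexgal, belnex, and cornal make esklam.
esklam + fenird -> zanzan (Recipe 5).
Using Recipe 1, zanzan, hexgal, and venbry make selesk.
qortov would need zanzan and orbxan (Recipe 2), but orbxan is never obtained. sabelm would need orbxan (Recipe 3), but orbxan is never obtained.

selesk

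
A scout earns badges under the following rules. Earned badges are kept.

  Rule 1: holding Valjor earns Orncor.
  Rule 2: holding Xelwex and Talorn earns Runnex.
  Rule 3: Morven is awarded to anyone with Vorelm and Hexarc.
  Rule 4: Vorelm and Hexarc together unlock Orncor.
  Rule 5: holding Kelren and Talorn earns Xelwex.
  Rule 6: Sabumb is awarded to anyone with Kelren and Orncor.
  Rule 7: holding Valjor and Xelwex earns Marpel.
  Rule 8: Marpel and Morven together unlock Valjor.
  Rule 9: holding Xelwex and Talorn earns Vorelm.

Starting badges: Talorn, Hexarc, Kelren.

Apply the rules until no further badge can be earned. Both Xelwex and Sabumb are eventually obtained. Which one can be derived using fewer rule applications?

Xelwex: With Kelren and Talorn, Xelwex is earned (Rule 5). [1 rule application]
Sabumb: With Kelren and Talorn, Xelwex is earned (Rule 5). With Xelwex and Talorn, Vorelm is earned (Rule 9). With Vorelm and Hexarc, Orncor is earned (Rule 4). With Kelren and Orncor, Sabumb is earned (Rule 6). [4 rule applications]
Xelwex needs fewer.

Xelwex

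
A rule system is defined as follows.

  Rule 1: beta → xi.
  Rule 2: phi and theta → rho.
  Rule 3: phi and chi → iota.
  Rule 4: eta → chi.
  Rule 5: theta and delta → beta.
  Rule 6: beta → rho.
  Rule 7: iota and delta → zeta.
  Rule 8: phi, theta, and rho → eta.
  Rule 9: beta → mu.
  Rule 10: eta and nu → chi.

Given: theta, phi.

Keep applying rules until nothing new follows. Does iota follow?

From phi and theta, Rule 2 gives rho.
From phi, theta, and rho, Rule 8 gives eta.
eta holds, so chi follows (Rule 4).
From phi and chi, Rule 3 gives iota.

Yes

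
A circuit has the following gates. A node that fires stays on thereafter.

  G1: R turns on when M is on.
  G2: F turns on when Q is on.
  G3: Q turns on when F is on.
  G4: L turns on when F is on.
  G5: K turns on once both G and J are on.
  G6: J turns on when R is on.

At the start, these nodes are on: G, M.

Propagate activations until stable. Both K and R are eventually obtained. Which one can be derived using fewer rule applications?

R

R: G1: M on → R on. [1 rule application]
K: G1: M on → R on. R is on, so J turns on (G6). G and J are on, so K turns on (G5). [3 rule applications]
R needs fewer.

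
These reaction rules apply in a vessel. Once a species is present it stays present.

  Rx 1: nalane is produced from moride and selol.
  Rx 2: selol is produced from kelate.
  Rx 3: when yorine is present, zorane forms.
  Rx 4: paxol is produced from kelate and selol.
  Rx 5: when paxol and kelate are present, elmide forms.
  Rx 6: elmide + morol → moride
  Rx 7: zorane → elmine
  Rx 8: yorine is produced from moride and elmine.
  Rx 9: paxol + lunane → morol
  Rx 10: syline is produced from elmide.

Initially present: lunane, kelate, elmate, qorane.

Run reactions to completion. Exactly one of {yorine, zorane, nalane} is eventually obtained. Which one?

kelate present → selol forms (Rx 2).
kelate and selol present → paxol forms (Rx 4).
paxol and lunane present → morol forms (Rx 9).
paxol and kelate present → elmide forms (Rx 5).
elmide and morol present → moride forms (Rx 6).
moride and selol present → nalane forms (Rx 1).
zorane would need yorine (Rx 3), but yorine never forms. yorine would need moride and elmine (Rx 8), but elmine never forms.

nalane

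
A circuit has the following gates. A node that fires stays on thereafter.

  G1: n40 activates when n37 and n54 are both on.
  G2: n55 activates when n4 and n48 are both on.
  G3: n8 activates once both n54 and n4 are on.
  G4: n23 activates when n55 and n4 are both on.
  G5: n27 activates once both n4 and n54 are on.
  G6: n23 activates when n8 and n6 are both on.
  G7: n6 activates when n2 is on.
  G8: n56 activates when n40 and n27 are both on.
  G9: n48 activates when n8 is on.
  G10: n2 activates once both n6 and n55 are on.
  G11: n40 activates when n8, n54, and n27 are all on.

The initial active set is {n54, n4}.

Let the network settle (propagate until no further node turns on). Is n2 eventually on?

No

n2 would need n6 and n55 (G10), but n6 never turns on.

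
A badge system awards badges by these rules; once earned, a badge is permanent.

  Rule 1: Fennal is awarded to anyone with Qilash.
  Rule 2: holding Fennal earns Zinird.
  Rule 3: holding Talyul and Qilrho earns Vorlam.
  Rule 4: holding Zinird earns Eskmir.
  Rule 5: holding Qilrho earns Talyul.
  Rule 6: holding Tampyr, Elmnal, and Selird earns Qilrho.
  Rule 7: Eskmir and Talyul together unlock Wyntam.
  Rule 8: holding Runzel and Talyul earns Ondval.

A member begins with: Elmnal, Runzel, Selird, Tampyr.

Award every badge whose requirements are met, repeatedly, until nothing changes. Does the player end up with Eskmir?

No

Eskmir would need Zinird (Rule 4), but Zinird is never earned.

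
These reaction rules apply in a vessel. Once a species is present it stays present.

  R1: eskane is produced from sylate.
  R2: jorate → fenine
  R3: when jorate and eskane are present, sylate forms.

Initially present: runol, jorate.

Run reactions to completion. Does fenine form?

jorate present → fenine forms (R2).

Yes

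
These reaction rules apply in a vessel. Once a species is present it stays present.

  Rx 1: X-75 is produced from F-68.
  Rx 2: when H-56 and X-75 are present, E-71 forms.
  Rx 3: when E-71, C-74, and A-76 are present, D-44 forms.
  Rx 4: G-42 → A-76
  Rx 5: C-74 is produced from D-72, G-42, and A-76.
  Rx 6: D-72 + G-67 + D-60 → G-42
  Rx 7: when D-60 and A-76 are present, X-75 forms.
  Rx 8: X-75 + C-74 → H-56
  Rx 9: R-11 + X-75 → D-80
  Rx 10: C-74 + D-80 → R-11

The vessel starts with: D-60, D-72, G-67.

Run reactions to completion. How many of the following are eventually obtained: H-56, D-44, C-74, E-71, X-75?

D-72, G-67, and D-60 present → G-42 forms (Rx 6).
G-42 present → A-76 forms (Rx 4).
D-72, G-42, and A-76 present → C-74 forms (Rx 5).
D-60 and A-76 present → X-75 forms (Rx 7).
X-75 and C-74 present → H-56 forms (Rx 8).
H-56 and X-75 present → E-71 forms (Rx 2).
E-71, C-74, and A-76 present → D-44 forms (Rx 3).
H-56: reached.
D-44: reached.
C-74: reached.
E-71: reached.
X-75: reached.
All 5 are reached.

5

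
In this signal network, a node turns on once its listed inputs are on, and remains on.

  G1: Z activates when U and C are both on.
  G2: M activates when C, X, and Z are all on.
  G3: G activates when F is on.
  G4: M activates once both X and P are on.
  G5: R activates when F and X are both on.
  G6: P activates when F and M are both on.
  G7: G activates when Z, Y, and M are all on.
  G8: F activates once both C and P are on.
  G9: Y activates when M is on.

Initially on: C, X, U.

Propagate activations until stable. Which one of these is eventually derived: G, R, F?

G1: U and C on → Z on.
C, X, and Z are on, so M activates (G2).
M is on, so Y activates (G9).
Z, Y, and M are on, so G activates (G7).
F would need C and P (G8), but P never turns on. R would need F and X (G5), but F never turns on.

G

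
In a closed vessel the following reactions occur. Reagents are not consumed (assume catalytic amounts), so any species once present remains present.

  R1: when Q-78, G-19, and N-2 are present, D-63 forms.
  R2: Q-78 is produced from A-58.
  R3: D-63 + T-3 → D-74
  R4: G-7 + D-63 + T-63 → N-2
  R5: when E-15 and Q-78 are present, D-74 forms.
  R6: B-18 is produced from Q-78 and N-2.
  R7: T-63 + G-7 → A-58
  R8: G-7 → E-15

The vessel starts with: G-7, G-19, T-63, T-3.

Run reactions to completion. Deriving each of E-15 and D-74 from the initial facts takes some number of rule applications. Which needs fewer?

E-15: G-7 present → E-15 forms (R8). [1 rule application]
D-74: G-7 present → E-15 forms (R8). T-63 and G-7 present → A-58 forms (R7). A-58 present → Q-78 forms (R2). E-15 and Q-78 present → D-74 forms (R5). [4 rule applications]
E-15 needs fewer.

E-15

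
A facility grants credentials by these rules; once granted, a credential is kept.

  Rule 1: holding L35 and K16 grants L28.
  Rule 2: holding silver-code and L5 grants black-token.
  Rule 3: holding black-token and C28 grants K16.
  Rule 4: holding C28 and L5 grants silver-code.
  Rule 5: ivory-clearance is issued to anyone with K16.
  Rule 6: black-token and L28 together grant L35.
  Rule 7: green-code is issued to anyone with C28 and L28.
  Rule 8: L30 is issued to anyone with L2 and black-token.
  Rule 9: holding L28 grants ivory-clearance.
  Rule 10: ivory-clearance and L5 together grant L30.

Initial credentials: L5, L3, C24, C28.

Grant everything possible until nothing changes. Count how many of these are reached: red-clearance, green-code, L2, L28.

0

No rule produces red-clearance, and it is not given.
green-code would need C28 and L28 (Rule 7), but L28 is never granted.
No rule produces L2, and it is not given.
L28 would need L35 and K16 (Rule 1), but L35 is never granted.
None of the 4 are reached.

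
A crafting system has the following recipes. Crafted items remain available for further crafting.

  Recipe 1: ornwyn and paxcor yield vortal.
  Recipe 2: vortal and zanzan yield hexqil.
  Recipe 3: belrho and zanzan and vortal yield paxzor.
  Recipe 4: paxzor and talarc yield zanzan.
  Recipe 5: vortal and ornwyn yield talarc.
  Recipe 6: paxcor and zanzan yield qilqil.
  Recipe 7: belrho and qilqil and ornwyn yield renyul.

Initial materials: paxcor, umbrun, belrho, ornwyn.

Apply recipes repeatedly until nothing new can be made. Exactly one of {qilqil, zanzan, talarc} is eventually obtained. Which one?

talarc

ornwyn and paxcor → vortal (Recipe 1).
Using Recipe 5, vortal and ornwyn make talarc.
qilqil would need paxcor and zanzan (Recipe 6), but zanzan is never obtained. zanzan would need paxzor and talarc (Recipe 4), but paxzor is never obtained.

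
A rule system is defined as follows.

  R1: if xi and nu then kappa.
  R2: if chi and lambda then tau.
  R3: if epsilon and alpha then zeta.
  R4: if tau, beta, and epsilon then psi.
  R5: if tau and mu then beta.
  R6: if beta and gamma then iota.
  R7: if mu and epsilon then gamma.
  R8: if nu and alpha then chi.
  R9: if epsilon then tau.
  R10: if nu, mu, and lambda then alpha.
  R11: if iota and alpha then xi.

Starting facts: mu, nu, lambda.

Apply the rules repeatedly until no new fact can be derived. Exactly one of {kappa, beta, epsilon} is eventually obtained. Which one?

beta

nu, mu, and lambda hold, so alpha follows (R10).
From nu and alpha, R8 gives chi.
From chi and lambda, R2 gives tau.
From tau and mu, R5 gives beta.
No rule produces epsilon, and it is not given. kappa would need xi and nu (R1), but xi is never established.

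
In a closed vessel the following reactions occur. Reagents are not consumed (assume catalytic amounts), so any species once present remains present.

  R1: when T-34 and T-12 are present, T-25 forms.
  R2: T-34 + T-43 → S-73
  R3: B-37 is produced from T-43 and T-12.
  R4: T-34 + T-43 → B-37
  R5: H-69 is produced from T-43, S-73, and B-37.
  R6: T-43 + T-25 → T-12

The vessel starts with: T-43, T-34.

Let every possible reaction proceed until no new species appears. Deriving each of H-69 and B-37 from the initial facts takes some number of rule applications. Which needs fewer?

B-37

B-37: T-34 and T-43 present → B-37 forms (R4). [1 rule application]
H-69: T-34 and T-43 present → S-73 forms (R2). T-34 and T-43 present → B-37 forms (R4). T-43, S-73, and B-37 present → H-69 forms (R5). [3 rule applications]
B-37 needs fewer.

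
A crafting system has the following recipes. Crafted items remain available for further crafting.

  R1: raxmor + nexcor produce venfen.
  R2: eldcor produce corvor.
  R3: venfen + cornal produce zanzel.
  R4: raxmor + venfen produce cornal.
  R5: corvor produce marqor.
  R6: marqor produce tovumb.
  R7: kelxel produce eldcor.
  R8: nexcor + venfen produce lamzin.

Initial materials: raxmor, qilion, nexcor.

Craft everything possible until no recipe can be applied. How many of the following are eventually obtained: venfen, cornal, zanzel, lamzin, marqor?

raxmor + nexcor → venfen (R1).
Using R8, nexcor and venfen make lamzin.
raxmor + venfen → cornal (R4).
Using R3, venfen and cornal make zanzel.
venfen: reached.
cornal: reached.
zanzel: reached.
lamzin: reached.
marqor would need corvor (R5), but corvor is never obtained.
Reached: venfen, cornal, zanzel, and lamzin — 4 of the 5.

4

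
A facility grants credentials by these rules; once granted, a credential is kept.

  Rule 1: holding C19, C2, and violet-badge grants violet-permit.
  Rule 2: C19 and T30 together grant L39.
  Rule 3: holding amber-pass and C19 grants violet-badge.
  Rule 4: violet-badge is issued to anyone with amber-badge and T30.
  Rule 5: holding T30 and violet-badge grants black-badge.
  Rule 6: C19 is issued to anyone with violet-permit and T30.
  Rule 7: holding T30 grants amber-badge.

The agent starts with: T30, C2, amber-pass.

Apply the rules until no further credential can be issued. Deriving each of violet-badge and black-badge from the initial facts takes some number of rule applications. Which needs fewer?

violet-badge

violet-badge: Holding T30 grants amber-badge (Rule 7). Holding amber-badge and T30 grants violet-badge (Rule 4). [2 rule applications]
black-badge: Holding T30 grants amber-badge (Rule 7). Holding amber-badge and T30 grants violet-badge (Rule 4). Holding T30 and violet-badge grants black-badge (Rule 5). [3 rule applications]
violet-badge needs fewer.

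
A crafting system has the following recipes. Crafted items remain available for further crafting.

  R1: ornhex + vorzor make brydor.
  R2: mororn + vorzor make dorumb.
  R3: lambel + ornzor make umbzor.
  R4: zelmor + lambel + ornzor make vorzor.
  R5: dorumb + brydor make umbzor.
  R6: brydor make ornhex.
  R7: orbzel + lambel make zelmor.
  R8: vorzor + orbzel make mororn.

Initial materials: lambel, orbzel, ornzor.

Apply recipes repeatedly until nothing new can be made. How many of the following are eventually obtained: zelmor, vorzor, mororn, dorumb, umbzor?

lambel + ornzor → umbzor (R3).
Using R7, orbzel and lambel make zelmor.
zelmor + lambel + ornzor → vorzor (R4).
vorzor + orbzel → mororn (R8).
Using R2, mororn and vorzor make dorumb.
zelmor: reached.
vorzor: reached.
mororn: reached.
dorumb: reached.
umbzor: reached.
All 5 are reached.

5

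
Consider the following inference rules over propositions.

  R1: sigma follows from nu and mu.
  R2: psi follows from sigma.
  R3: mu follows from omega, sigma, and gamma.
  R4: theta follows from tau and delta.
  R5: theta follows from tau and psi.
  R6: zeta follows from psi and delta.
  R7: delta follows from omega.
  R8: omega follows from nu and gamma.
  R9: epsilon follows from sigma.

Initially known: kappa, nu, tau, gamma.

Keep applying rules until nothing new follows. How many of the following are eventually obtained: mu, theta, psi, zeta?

1

nu and gamma hold, so omega follows (R8).
From omega, R7 gives delta.
tau and delta hold, so theta follows (R4).
mu would need omega, sigma, and gamma (R3), but sigma is never established.
theta: reached.
psi would need sigma (R2), but sigma is never established.
zeta would need psi and delta (R6), but psi is never established.
Reached: theta — 1 of the 4.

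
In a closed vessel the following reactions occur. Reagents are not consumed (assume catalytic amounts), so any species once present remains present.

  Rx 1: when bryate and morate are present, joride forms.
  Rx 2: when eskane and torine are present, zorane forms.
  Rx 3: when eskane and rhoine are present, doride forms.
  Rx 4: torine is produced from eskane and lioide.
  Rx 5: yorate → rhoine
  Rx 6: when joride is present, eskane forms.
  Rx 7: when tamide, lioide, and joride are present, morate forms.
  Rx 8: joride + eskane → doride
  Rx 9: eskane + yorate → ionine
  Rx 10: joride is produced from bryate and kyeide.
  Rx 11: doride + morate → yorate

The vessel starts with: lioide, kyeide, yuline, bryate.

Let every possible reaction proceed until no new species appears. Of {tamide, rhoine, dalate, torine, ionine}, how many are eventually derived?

bryate and kyeide present → joride forms (Rx 10).
joride present → eskane forms (Rx 6).
eskane and lioide present → torine forms (Rx 4).
No rule produces tamide, and it is not given.
rhoine would need yorate (Rx 5), but yorate never forms.
No rule produces dalate, and it is not given.
torine: reached.
ionine would need eskane and yorate (Rx 9), but yorate never forms.
Reached: torine — 1 of the 5.

1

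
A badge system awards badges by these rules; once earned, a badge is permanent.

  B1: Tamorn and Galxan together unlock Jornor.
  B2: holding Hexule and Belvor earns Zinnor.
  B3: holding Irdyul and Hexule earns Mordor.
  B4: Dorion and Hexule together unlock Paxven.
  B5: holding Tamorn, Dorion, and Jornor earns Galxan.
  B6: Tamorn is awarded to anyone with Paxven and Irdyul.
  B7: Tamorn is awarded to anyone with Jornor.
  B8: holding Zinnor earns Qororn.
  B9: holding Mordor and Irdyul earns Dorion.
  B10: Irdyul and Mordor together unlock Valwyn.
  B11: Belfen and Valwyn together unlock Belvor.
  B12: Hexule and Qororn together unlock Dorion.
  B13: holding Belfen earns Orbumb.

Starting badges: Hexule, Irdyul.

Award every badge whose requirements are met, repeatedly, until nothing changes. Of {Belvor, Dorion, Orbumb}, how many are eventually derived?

1

With Irdyul and Hexule, Mordor is earned (B3).
With Mordor and Irdyul, Dorion is earned (B9).
Belvor would need Belfen and Valwyn (B11), but Belfen is never earned.
Dorion: reached.
Orbumb would need Belfen (B13), but Belfen is never earned.
Reached: Dorion — 1 of the 3.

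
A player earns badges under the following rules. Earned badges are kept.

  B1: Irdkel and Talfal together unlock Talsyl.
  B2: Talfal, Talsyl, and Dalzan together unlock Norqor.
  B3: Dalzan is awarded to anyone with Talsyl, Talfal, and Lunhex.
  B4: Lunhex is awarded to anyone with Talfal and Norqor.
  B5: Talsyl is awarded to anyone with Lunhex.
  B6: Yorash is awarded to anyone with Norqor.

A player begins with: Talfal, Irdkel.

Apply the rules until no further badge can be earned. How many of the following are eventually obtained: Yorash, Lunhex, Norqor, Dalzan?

0

Yorash would need Norqor (B6), but Norqor is never earned.
Lunhex would need Talfal and Norqor (B4), but Norqor is never earned.
Norqor would need Talfal, Talsyl, and Dalzan (B2), but Dalzan is never earned.
Dalzan would need Talsyl, Talfal, and Lunhex (B3), but Lunhex is never earned.
None of the 4 are reached.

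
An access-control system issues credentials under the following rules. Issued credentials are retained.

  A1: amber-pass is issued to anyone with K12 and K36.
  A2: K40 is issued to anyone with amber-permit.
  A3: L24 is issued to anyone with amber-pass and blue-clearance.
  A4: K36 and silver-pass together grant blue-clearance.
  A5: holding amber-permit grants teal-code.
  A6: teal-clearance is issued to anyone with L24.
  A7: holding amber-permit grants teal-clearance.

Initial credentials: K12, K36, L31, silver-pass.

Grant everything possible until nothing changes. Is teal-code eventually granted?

teal-code would need amber-permit (A5), but amber-permit is never granted.

No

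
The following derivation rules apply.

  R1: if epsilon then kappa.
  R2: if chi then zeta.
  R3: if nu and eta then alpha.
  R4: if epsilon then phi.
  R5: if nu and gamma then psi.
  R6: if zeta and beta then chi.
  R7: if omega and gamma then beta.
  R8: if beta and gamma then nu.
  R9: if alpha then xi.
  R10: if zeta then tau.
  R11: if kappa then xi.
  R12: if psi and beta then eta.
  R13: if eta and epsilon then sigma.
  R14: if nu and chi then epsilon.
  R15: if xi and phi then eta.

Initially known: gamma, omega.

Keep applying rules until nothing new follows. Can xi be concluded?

omega and gamma hold, so beta follows (R7).
beta and gamma hold, so nu follows (R8).
nu and gamma hold, so psi follows (R5).
From psi and beta, R12 gives eta.
From nu and eta, R3 gives alpha.
From alpha, R9 gives xi.

Yes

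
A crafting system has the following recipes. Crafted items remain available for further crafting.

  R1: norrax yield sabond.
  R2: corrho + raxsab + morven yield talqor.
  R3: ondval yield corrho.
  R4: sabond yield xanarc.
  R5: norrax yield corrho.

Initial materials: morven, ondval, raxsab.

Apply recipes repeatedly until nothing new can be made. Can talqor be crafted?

ondval → corrho (R3).
corrho + raxsab + morven → talqor (R2).

Yes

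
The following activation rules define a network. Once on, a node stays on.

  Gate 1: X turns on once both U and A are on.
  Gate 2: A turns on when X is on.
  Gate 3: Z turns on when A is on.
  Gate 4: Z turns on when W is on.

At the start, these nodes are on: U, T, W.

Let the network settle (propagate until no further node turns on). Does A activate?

A would need X (Gate 2), but X never turns on.

No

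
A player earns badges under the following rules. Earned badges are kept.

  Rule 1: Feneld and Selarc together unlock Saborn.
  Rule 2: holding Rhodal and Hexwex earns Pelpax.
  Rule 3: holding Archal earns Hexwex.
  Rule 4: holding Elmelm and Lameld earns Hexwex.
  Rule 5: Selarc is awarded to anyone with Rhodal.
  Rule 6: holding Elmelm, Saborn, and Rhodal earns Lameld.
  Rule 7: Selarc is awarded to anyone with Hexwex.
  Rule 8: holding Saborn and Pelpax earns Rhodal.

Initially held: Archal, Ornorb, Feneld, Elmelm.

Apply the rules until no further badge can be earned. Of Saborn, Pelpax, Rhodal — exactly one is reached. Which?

Saborn

With Archal, Hexwex is earned (Rule 3).
With Hexwex, Selarc is earned (Rule 7).
With Feneld and Selarc, Saborn is earned (Rule 1).
Rhodal would need Saborn and Pelpax (Rule 8), but Pelpax is never earned. Pelpax would need Rhodal and Hexwex (Rule 2), but Rhodal is never earned.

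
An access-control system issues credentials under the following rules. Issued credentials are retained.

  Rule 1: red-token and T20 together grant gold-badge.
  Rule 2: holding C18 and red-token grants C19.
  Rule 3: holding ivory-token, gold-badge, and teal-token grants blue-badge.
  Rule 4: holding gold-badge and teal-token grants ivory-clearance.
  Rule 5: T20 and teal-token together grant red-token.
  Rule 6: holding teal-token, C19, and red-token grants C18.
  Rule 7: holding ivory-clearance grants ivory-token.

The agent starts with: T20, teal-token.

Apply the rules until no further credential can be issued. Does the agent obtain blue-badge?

Holding T20 and teal-token grants red-token (Rule 5).
Holding red-token and T20 grants gold-badge (Rule 1).
Holding gold-badge and teal-token grants ivory-clearance (Rule 4).
Holding ivory-clearance grants ivory-token (Rule 7).
Holding ivory-token, gold-badge, and teal-token grants blue-badge (Rule 3).

Yes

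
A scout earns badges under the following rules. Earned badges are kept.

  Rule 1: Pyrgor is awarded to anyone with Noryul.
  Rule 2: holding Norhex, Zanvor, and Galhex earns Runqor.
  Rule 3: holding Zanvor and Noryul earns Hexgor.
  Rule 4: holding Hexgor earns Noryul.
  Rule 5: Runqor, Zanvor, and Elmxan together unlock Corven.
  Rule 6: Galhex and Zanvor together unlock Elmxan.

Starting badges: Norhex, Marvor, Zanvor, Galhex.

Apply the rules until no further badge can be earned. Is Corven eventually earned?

Yes

With Norhex, Zanvor, and Galhex, Runqor is earned (Rule 2).
With Galhex and Zanvor, Elmxan is earned (Rule 6).
With Runqor, Zanvor, and Elmxan, Corven is earned (Rule 5).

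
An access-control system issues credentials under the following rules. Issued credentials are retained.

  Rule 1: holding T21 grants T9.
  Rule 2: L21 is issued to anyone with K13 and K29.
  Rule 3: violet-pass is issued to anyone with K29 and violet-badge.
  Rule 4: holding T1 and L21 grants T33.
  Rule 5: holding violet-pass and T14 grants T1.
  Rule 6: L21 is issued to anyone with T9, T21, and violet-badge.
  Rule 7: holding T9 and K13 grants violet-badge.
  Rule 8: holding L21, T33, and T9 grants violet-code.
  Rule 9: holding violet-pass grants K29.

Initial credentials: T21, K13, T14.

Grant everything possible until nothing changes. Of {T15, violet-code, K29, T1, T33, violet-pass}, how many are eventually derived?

No rule produces T15, and it is not given.
violet-code would need L21, T33, and T9 (Rule 8), but T33 is never granted.
K29 would need violet-pass (Rule 9), but violet-pass is never granted.
T1 would need violet-pass and T14 (Rule 5), but violet-pass is never granted.
T33 would need T1 and L21 (Rule 4), but T1 is never granted.
violet-pass would need K29 and violet-badge (Rule 3), but K29 is never granted.
None of the 6 are reached.

0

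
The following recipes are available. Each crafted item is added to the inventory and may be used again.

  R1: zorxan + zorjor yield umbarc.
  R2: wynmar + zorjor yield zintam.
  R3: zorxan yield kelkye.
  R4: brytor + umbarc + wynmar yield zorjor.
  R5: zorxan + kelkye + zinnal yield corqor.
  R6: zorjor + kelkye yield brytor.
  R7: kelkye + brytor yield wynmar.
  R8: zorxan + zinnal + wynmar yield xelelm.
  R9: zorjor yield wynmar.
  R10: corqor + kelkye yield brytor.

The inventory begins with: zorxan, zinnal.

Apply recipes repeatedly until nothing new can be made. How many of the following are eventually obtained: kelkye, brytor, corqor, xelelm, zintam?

4

Using R3, zorxan makes kelkye.
zorxan + kelkye + zinnal → corqor (R5).
Using R10, corqor and kelkye make brytor.
Using R7, kelkye and brytor make wynmar.
Using R8, zorxan, zinnal, and wynmar make xelelm.
kelkye: reached.
brytor: reached.
corqor: reached.
xelelm: reached.
zintam would need wynmar and zorjor (R2), but zorjor is never obtained.
Reached: kelkye, brytor, corqor, and xelelm — 4 of the 5.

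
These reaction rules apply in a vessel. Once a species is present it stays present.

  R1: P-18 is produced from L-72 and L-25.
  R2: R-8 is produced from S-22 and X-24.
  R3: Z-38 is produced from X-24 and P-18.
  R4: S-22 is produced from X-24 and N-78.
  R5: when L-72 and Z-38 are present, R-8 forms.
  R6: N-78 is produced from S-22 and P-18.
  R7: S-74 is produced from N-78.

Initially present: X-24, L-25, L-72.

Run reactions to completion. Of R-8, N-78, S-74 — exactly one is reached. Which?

R-8

L-72 and L-25 present → P-18 forms (R1).
X-24 and P-18 present → Z-38 forms (R3).
L-72 and Z-38 present → R-8 forms (R5).
N-78 would need S-22 and P-18 (R6), but S-22 never forms. S-74 would need N-78 (R7), but N-78 never forms.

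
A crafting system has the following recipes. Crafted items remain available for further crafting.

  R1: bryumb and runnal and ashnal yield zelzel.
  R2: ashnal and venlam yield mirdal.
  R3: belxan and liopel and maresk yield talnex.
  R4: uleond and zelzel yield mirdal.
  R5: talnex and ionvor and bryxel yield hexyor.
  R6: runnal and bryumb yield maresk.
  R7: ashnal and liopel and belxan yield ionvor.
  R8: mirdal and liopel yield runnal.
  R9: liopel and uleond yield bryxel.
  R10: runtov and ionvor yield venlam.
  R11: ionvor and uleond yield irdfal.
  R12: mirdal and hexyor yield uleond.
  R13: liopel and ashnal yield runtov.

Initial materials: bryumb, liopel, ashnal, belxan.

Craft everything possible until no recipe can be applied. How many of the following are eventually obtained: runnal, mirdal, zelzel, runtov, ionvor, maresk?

6

Using R7, ashnal, liopel, and belxan make ionvor.
Using R13, liopel and ashnal make runtov.
runtov and ionvor → venlam (R10).
ashnal and venlam → mirdal (R2).
mirdal and liopel → runnal (R8).
bryumb and runnal and ashnal → zelzel (R1).
runnal and bryumb → maresk (R6).
runnal: reached.
mirdal: reached.
zelzel: reached.
runtov: reached.
ionvor: reached.
maresk: reached.
All 6 are reached.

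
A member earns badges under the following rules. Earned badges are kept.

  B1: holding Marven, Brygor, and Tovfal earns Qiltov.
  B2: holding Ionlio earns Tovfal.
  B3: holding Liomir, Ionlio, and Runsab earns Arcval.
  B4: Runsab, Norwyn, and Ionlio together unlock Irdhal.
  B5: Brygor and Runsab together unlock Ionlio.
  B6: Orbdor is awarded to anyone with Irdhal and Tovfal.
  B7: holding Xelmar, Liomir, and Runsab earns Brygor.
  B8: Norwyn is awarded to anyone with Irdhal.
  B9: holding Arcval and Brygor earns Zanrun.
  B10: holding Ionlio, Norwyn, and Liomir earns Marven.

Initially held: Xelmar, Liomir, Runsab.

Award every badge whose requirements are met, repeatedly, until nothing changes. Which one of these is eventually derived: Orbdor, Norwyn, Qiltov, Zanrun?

With Xelmar, Liomir, and Runsab, Brygor is earned (B7).
With Brygor and Runsab, Ionlio is earned (B5).
With Liomir, Ionlio, and Runsab, Arcval is earned (B3).
With Arcval and Brygor, Zanrun is earned (B9).
Norwyn would need Irdhal (B8), but Irdhal is never earned. Orbdor would need Irdhal and Tovfal (B6), but Irdhal is never earned. Qiltov would need Marven, Brygor, and Tovfal (B1), but Marven is never earned.

Zanrun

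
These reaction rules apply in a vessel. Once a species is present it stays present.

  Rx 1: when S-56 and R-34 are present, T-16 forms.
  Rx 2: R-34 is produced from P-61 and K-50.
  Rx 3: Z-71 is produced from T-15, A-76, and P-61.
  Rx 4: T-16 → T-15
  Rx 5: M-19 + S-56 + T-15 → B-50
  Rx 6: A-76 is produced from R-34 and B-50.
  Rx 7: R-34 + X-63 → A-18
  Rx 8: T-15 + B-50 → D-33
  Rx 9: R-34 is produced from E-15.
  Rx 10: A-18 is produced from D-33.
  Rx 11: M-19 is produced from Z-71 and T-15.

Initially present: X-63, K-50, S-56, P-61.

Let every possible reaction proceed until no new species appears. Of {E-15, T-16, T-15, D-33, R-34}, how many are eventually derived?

3

P-61 and K-50 present → R-34 forms (Rx 2).
S-56 and R-34 present → T-16 forms (Rx 1).
T-16 present → T-15 forms (Rx 4).
No rule produces E-15, and it is not given.
T-16: reached.
T-15: reached.
D-33 would need T-15 and B-50 (Rx 8), but B-50 never forms.
R-34: reached.
Reached: T-16, T-15, and R-34 — 3 of the 5.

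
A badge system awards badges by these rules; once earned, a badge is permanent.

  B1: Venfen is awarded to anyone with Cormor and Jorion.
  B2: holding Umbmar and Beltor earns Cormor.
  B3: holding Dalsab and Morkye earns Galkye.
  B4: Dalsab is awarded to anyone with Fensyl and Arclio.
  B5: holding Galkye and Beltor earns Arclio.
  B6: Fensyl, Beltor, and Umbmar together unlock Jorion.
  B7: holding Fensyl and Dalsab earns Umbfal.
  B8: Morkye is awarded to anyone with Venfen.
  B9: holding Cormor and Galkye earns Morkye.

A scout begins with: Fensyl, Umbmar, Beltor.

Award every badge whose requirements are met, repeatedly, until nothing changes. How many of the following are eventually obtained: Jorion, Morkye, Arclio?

With Umbmar and Beltor, Cormor is earned (B2).
With Fensyl, Beltor, and Umbmar, Jorion is earned (B6).
With Cormor and Jorion, Venfen is earned (B1).
With Venfen, Morkye is earned (B8).
Jorion: reached.
Morkye: reached.
Arclio would need Galkye and Beltor (B5), but Galkye is never earned.
Reached: Jorion and Morkye — 2 of the 3.

2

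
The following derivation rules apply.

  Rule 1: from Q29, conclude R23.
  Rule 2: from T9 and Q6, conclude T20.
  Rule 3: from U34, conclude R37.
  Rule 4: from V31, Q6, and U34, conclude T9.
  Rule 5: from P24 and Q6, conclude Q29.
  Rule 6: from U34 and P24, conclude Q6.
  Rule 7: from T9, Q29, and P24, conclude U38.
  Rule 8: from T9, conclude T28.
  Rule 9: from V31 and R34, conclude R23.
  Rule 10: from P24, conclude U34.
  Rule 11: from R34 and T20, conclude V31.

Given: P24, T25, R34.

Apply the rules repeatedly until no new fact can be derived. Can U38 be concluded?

No

U38 would need T9, Q29, and P24 (Rule 7), but T9 is never established.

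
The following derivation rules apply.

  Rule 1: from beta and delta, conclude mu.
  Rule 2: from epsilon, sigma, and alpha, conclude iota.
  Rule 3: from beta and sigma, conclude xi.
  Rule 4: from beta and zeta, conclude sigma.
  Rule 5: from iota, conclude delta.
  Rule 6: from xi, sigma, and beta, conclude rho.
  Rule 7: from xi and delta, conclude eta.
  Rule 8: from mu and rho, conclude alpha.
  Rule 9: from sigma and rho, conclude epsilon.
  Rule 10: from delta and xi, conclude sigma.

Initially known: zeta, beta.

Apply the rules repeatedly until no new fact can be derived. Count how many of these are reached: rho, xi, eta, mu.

beta and zeta hold, so sigma follows (Rule 4).
From beta and sigma, Rule 3 gives xi.
xi, sigma, and beta hold, so rho follows (Rule 6).
rho: reached.
xi: reached.
eta would need xi and delta (Rule 7), but delta is never established.
mu would need beta and delta (Rule 1), but delta is never established.
Reached: rho and xi — 2 of the 4.

2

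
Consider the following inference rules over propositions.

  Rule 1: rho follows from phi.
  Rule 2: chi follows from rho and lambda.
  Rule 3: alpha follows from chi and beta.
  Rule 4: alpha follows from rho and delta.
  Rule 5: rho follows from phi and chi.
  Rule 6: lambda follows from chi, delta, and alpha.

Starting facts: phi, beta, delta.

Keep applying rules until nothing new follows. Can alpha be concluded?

phi holds, so rho follows (Rule 1).
From rho and delta, Rule 4 gives alpha.

Yes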